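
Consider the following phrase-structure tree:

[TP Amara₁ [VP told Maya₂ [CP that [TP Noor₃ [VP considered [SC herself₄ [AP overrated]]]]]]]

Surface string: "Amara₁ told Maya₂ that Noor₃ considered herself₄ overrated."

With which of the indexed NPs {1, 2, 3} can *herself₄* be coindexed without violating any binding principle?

*herself* is an anaphor, so Principle A applies: it must be bound in its binding domain.
Binding domain of *herself₄*: the embedded TP, whose subject is Noor₃.
*Amara₁* c-commands the anaphor but is outside its binding domain → cannot satisfy Principle A.
*Maya₂* c-commands the anaphor but is outside its binding domain → cannot satisfy Principle A.
*Noor₃* c-commands the anaphor within its binding domain → licit binder.

{3}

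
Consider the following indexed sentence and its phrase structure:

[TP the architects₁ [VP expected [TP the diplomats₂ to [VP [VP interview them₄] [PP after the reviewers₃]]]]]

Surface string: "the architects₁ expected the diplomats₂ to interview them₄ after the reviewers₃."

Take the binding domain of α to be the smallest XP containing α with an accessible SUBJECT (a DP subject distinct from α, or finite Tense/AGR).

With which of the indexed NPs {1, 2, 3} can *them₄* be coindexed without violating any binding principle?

{1, 3}

*them* is a pronoun, so Principle B applies: it must be free in its binding domain.
Binding domain of *them₄*: the embedded TP, whose subject is the diplomats₂.
*the architects₁* c-commands the pronoun but from outside its binding domain, and is not c-commanded by it → coindexation permitted.
*the diplomats₂* c-commands the pronoun within its binding domain → coindexation would violate Principle B.
*the reviewers₃* and the pronoun do not c-command one another → neither Principle B nor Principle C is at stake; coindexation permitted.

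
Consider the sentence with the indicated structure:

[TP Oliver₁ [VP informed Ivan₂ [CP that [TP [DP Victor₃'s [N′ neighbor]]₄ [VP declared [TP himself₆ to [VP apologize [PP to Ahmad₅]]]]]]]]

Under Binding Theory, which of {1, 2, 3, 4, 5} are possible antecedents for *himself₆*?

*himself* is an anaphor, so Principle A applies: it must be bound in its binding domain.
Binding domain of *himself₆*: the embedded TP, whose subject is [Victor₃'s neighbor]₄.
*Oliver₁* c-commands the anaphor but is outside its binding domain → cannot satisfy Principle A.
*Ivan₂* c-commands the anaphor but is outside its binding domain → cannot satisfy Principle A.
*Victor₃* does not c-command the anaphor → cannot bind it.
*[Victor₃'s neighbor]₄* c-commands the anaphor within its binding domain → licit binder.
*Ahmad₅* does not c-command the anaphor → cannot bind it.

{4}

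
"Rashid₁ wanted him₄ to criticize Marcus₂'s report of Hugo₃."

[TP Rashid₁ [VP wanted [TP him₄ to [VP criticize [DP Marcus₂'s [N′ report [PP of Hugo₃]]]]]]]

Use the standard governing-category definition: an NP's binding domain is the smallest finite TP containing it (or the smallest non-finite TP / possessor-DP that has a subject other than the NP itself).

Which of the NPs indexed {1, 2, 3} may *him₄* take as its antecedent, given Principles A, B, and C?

none

*him* is a pronoun, so Principle B applies: it must be free in its binding domain.
Binding domain of *him₄*: the matrix TP, whose subject is Rashid₁.
*Rashid₁* c-commands the pronoun within its binding domain → coindexation would violate Principle B.
*Marcus₂*: the pronoun c-commands this R-expression → coindexation would violate Principle C on *Marcus₂*.
*Hugo₃*: the pronoun c-commands this R-expression → coindexation would violate Principle C on *Hugo₃*.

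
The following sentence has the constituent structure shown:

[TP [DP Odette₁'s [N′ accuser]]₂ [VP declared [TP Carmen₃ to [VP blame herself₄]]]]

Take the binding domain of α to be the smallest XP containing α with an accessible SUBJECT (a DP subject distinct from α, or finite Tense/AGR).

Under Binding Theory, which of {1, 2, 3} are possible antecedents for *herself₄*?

*herself* is an anaphor, so Principle A applies: it must be bound in its binding domain.
Binding domain of *herself₄*: the embedded TP, whose subject is Carmen₃.
*Odette₁* does not c-command the anaphor → cannot bind it.
*[Odette₁'s accuser]₂* c-commands the anaphor but is outside its binding domain → cannot satisfy Principle A.
*Carmen₃* c-commands the anaphor within its binding domain → licit binder.

{3}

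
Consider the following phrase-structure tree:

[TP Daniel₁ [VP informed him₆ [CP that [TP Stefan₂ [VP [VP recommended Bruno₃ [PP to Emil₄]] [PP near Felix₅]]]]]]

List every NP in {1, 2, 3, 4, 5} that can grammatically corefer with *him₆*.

*him* is a pronoun, so Principle B applies: it must be free in its binding domain.
Binding domain of *him₆*: the matrix TP, whose subject is Daniel₁.
*Daniel₁* c-commands the pronoun within its binding domain → coindexation would violate Principle B.
*Stefan₂*: the pronoun c-commands this R-expression → coindexation would violate Principle C on *Stefan₂*.
*Bruno₃*: the pronoun c-commands this R-expression → coindexation would violate Principle C on *Bruno₃*.
*Emil₄*: the pronoun c-commands this R-expression → coindexation would violate Principle C on *Emil₄*.
*Felix₅*: the pronoun c-commands this R-expression → coindexation would violate Principle C on *Felix₅*.

none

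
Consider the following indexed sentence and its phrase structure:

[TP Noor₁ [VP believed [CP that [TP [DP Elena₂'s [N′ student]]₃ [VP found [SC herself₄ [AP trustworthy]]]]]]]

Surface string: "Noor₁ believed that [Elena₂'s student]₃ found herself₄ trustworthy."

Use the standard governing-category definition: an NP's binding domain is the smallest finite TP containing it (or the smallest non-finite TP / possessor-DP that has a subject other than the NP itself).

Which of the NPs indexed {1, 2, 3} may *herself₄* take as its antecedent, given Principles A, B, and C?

*herself* is an anaphor, so Principle A applies: it must be bound in its binding domain.
Binding domain of *herself₄*: the embedded TP, whose subject is [Elena₂'s student]₃.
*Noor₁* c-commands the anaphor but is outside its binding domain → cannot satisfy Principle A.
*Elena₂* does not c-command the anaphor → cannot bind it.
*[Elena₂'s student]₃* c-commands the anaphor within its binding domain → licit binder.

{3}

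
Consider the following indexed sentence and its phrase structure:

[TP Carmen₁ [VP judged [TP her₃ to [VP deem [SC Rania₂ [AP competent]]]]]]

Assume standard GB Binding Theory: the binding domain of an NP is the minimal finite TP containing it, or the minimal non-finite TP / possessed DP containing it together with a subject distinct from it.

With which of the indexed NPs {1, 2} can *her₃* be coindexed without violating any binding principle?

*her* is a pronoun, so Principle B applies: it must be free in its binding domain.
Binding domain of *her₃*: the matrix TP, whose subject is Carmen₁.
*Carmen₁* c-commands the pronoun within its binding domain → coindexation would violate Principle B.
*Rania₂*: the pronoun c-commands this R-expression → coindexation would violate Principle C on *Rania₂*.

none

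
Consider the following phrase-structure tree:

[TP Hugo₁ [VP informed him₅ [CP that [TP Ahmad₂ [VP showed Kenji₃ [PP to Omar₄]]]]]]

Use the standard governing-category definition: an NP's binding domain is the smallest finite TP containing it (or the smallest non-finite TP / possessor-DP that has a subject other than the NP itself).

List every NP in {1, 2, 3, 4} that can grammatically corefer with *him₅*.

*him* is a pronoun, so Principle B applies: it must be free in its binding domain.
Binding domain of *him₅*: the matrix TP, whose subject is Hugo₁.
*Hugo₁* c-commands the pronoun within its binding domain → coindexation would violate Principle B.
*Ahmad₂*: the pronoun c-commands this R-expression → coindexation would violate Principle C on *Ahmad₂*.
*Kenji₃*: the pronoun c-commands this R-expression → coindexation would violate Principle C on *Kenji₃*.
*Omar₄*: the pronoun c-commands this R-expression → coindexation would violate Principle C on *Omar₄*.

none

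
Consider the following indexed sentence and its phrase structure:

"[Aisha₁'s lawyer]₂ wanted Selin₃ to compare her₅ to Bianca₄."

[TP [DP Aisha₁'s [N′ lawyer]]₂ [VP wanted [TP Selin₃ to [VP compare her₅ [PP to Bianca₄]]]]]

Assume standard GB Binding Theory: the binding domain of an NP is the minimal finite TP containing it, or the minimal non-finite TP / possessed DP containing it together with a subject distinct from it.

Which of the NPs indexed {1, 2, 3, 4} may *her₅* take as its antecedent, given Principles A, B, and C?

{1, 2}

*her* is a pronoun, so Principle B applies: it must be free in its binding domain.
Binding domain of *her₅*: the embedded TP, whose subject is Selin₃.
*Aisha₁* and the pronoun do not c-command one another → neither Principle B nor Principle C is at stake; coindexation permitted.
*[Aisha₁'s lawyer]₂* c-commands the pronoun but from outside its binding domain, and is not c-commanded by it → coindexation permitted.
*Selin₃* c-commands the pronoun within its binding domain → coindexation would violate Principle B.
*Bianca₄*: the pronoun c-commands this R-expression → coindexation would violate Principle C on *Bianca₄*.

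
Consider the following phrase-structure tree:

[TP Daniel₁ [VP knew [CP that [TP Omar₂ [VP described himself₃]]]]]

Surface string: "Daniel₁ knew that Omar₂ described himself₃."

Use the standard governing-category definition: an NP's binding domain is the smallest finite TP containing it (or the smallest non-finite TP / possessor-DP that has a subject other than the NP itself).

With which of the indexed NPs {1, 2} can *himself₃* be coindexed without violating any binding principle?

{2}

*himself* is an anaphor, so Principle A applies: it must be bound in its binding domain.
Binding domain of *himself₃*: the embedded TP, whose subject is Omar₂.
*Daniel₁* c-commands the anaphor but is outside its binding domain → cannot satisfy Principle A.
*Omar₂* c-commands the anaphor within its binding domain → licit binder.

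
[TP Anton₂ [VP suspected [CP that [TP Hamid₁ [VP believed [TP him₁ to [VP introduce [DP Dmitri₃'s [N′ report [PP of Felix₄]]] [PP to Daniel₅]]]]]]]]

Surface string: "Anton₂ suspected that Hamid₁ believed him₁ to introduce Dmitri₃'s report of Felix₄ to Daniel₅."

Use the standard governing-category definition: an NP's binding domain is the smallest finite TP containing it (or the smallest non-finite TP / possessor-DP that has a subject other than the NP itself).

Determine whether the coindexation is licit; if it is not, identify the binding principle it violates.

The two coindexed NPs are *Hamid₁* and *him₁*.
*him₁* is a pronoun. Its binding domain is the embedded TP, whose subject is Hamid₁.
*Hamid₁* c-commands it within that domain and carries the same index.
The pronoun is locally bound → Principle B violation.

Principle B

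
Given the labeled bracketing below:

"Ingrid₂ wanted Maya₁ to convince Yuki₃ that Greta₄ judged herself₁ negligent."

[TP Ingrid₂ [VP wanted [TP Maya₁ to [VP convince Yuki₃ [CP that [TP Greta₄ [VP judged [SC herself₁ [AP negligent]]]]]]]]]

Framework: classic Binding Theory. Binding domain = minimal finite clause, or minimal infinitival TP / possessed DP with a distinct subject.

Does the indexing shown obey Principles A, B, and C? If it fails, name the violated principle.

Principle A

The two coindexed NPs are *Maya₁* and *herself₁*.
*herself₁* is an anaphor. Principle A requires it to be bound within its binding domain — the embedded TP, whose subject is Greta₄.
Within that domain it is c-commanded by *Greta₄*, which does not share its index.
*Maya₁* does c-command the anaphor, but from outside its binding domain.
The anaphor is unbound in its domain → Principle A violation.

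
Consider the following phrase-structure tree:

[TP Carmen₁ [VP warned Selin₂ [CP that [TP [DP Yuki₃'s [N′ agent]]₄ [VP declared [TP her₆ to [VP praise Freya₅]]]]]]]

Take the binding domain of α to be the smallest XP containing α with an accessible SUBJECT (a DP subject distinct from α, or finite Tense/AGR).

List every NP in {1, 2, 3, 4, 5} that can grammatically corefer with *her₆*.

*her* is a pronoun, so Principle B applies: it must be free in its binding domain.
Binding domain of *her₆*: the embedded TP, whose subject is [Yuki₃'s agent]₄.
*Carmen₁* c-commands the pronoun but from outside its binding domain, and is not c-commanded by it → coindexation permitted.
*Selin₂* c-commands the pronoun but from outside its binding domain, and is not c-commanded by it → coindexation permitted.
*Yuki₃* and the pronoun do not c-command one another → neither Principle B nor Principle C is at stake; coindexation permitted.
*[Yuki₃'s agent]₄* c-commands the pronoun within its binding domain → coindexation would violate Principle B.
*Freya₅*: the pronoun c-commands this R-expression → coindexation would violate Principle C on *Freya₅*.

{1, 2, 3}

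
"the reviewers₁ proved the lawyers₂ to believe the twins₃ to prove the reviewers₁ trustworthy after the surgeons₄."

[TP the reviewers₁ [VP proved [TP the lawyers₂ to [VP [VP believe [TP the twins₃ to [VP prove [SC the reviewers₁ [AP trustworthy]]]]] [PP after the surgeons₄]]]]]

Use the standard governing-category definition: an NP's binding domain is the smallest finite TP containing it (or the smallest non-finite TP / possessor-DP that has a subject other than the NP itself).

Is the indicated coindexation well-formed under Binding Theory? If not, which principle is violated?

Principle C

The two coindexed NPs are *the reviewers₁* (the higher occurrence) and *the reviewers₁* (the lower occurrence).
*the reviewers₁* (the lower occurrence) is an R-expression. Principle C requires it to be free everywhere.
*the reviewers₁* (the higher occurrence) c-commands it and carries the same index.
The R-expression is bound → Principle C violation.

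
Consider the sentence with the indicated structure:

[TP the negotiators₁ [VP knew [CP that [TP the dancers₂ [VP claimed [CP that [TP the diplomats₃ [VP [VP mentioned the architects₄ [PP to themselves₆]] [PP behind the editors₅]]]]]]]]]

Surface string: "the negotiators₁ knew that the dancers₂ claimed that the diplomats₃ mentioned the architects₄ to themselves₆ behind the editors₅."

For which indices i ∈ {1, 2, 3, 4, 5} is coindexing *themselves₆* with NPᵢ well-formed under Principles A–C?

{3, 4}

*themselves* is an anaphor, so Principle A applies: it must be bound in its binding domain.
Binding domain of *themselves₆*: the embedded TP, whose subject is the diplomats₃.
*the negotiators₁* c-commands the anaphor but is outside its binding domain → cannot satisfy Principle A.
*the dancers₂* c-commands the anaphor but is outside its binding domain → cannot satisfy Principle A.
*the diplomats₃* c-commands the anaphor within its binding domain → licit binder.
*the architects₄* c-commands the anaphor within its binding domain → licit binder.
*the editors₅* does not c-command the anaphor → cannot bind it.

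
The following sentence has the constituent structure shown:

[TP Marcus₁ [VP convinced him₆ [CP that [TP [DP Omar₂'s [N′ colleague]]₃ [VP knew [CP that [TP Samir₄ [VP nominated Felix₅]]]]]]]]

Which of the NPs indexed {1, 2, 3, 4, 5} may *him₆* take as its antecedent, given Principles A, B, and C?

*him* is a pronoun, so Principle B applies: it must be free in its binding domain.
Binding domain of *him₆*: the matrix TP, whose subject is Marcus₁.
*Marcus₁* c-commands the pronoun within its binding domain → coindexation would violate Principle B.
*Omar₂*: the pronoun c-commands this R-expression → coindexation would violate Principle C on *Omar₂*.
*[Omar₂'s colleague]₃*: the pronoun c-commands this R-expression → coindexation would violate Principle C on *[Omar₂'s colleague]₃*.
*Samir₄*: the pronoun c-commands this R-expression → coindexation would violate Principle C on *Samir₄*.
*Felix₅*: the pronoun c-commands this R-expression → coindexation would violate Principle C on *Felix₅*.

none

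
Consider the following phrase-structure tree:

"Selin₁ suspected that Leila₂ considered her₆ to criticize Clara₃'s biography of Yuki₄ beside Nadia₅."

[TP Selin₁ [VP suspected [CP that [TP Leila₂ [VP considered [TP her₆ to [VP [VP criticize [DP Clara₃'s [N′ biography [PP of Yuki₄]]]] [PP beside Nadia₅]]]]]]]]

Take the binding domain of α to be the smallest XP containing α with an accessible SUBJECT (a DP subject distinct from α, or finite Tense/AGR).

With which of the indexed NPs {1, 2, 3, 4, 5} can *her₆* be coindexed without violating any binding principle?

{1}

*her* is a pronoun, so Principle B applies: it must be free in its binding domain.
Binding domain of *her₆*: the embedded TP, whose subject is Leila₂.
*Selin₁* c-commands the pronoun but from outside its binding domain, and is not c-commanded by it → coindexation permitted.
*Leila₂* c-commands the pronoun within its binding domain → coindexation would violate Principle B.
*Clara₃*: the pronoun c-commands this R-expression → coindexation would violate Principle C on *Clara₃*.
*Yuki₄*: the pronoun c-commands this R-expression → coindexation would violate Principle C on *Yuki₄*.
*Nadia₅*: the pronoun c-commands this R-expression → coindexation would violate Principle C on *Nadia₅*.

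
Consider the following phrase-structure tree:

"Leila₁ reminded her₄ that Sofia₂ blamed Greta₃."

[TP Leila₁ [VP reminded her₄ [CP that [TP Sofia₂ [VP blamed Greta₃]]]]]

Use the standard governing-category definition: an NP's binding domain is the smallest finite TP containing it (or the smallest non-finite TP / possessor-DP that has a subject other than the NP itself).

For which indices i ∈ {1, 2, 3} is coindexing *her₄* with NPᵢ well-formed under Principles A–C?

*her* is a pronoun, so Principle B applies: it must be free in its binding domain.
Binding domain of *her₄*: the matrix TP, whose subject is Leila₁.
*Leila₁* c-commands the pronoun within its binding domain → coindexation would violate Principle B.
*Sofia₂*: the pronoun c-commands this R-expression → coindexation would violate Principle C on *Sofia₂*.
*Greta₃*: the pronoun c-commands this R-expression → coindexation would violate Principle C on *Greta₃*.

none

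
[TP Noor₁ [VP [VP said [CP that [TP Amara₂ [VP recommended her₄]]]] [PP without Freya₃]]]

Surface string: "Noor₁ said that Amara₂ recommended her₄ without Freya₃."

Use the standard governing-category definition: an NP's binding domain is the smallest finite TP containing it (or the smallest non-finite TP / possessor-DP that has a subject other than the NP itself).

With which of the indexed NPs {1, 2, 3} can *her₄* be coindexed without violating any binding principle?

*her* is a pronoun, so Principle B applies: it must be free in its binding domain.
Binding domain of *her₄*: the embedded TP, whose subject is Amara₂.
*Noor₁* c-commands the pronoun but from outside its binding domain, and is not c-commanded by it → coindexation permitted.
*Amara₂* c-commands the pronoun within its binding domain → coindexation would violate Principle B.
*Freya₃* and the pronoun do not c-command one another → neither Principle B nor Principle C is at stake; coindexation permitted.

{1, 3}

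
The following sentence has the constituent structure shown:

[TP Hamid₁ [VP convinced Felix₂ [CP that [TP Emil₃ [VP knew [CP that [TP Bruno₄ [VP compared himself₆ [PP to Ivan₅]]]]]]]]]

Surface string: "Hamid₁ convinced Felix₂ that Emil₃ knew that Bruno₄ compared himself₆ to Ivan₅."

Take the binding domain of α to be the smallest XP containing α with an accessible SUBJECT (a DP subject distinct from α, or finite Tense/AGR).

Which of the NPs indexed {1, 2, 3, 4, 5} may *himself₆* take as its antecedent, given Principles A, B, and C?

*himself* is an anaphor, so Principle A applies: it must be bound in its binding domain.
Binding domain of *himself₆*: the embedded TP, whose subject is Bruno₄.
*Hamid₁* c-commands the anaphor but is outside its binding domain → cannot satisfy Principle A.
*Felix₂* c-commands the anaphor but is outside its binding domain → cannot satisfy Principle A.
*Emil₃* c-commands the anaphor but is outside its binding domain → cannot satisfy Principle A.
*Bruno₄* c-commands the anaphor within its binding domain → licit binder.
*Ivan₅* does not c-command the anaphor → cannot bind it.

{4}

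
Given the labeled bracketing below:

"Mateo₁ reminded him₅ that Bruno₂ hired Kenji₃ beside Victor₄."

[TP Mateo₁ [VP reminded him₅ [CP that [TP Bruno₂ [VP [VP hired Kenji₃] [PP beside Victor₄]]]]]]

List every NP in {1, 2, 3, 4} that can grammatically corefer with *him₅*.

*him* is a pronoun, so Principle B applies: it must be free in its binding domain.
Binding domain of *him₅*: the matrix TP, whose subject is Mateo₁.
*Mateo₁* c-commands the pronoun within its binding domain → coindexation would violate Principle B.
*Bruno₂*: the pronoun c-commands this R-expression → coindexation would violate Principle C on *Bruno₂*.
*Kenji₃*: the pronoun c-commands this R-expression → coindexation would violate Principle C on *Kenji₃*.
*Victor₄*: the pronoun c-commands this R-expression → coindexation would violate Principle C on *Victor₄*.

none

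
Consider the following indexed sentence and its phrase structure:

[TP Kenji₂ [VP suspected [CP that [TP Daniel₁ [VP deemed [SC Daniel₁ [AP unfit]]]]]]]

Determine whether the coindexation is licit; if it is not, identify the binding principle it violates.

Principle C

The two coindexed NPs are *Daniel₁* (the higher occurrence) and *Daniel₁* (the lower occurrence).
*Daniel₁* (the lower occurrence) is an R-expression. Principle C requires it to be free everywhere.
*Daniel₁* (the higher occurrence) c-commands it and carries the same index.
The R-expression is bound → Principle C violation.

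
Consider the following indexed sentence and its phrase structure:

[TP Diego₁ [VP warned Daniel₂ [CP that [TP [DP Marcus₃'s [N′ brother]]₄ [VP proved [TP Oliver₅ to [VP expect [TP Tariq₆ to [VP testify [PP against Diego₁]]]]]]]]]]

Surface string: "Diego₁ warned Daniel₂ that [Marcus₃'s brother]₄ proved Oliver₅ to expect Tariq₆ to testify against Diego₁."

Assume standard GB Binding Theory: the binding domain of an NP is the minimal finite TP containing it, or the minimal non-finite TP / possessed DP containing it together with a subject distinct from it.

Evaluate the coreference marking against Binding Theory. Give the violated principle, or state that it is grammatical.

Principle C

The two coindexed NPs are *Diego₁* (the higher occurrence) and *Diego₁* (the lower occurrence).
*Diego₁* (the lower occurrence) is an R-expression. Principle C requires it to be free everywhere.
*Diego₁* (the higher occurrence) c-commands it and carries the same index.
The R-expression is bound → Principle C violation.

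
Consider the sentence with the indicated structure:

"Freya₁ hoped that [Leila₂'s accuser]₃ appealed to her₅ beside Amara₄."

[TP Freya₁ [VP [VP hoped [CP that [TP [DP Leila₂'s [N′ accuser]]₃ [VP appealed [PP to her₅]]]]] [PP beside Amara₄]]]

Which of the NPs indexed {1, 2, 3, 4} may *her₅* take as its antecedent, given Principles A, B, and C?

{1, 2, 4}

*her* is a pronoun, so Principle B applies: it must be free in its binding domain.
Binding domain of *her₅*: the embedded TP, whose subject is [Leila₂'s accuser]₃.
*Freya₁* c-commands the pronoun but from outside its binding domain, and is not c-commanded by it → coindexation permitted.
*Leila₂* and the pronoun do not c-command one another → neither Principle B nor Principle C is at stake; coindexation permitted.
*[Leila₂'s accuser]₃* c-commands the pronoun within its binding domain → coindexation would violate Principle B.
*Amara₄* and the pronoun do not c-command one another → neither Principle B nor Principle C is at stake; coindexation permitted.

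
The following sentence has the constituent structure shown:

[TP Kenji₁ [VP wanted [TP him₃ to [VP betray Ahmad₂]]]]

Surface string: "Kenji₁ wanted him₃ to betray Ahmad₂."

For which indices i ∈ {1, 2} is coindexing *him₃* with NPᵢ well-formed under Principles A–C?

none

*him* is a pronoun, so Principle B applies: it must be free in its binding domain.
Binding domain of *him₃*: the matrix TP, whose subject is Kenji₁.
*Kenji₁* c-commands the pronoun within its binding domain → coindexation would violate Principle B.
*Ahmad₂*: the pronoun c-commands this R-expression → coindexation would violate Principle C on *Ahmad₂*.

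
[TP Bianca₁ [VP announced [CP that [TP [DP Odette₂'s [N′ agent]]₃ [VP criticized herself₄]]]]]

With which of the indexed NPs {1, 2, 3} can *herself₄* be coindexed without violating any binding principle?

*herself* is an anaphor, so Principle A applies: it must be bound in its binding domain.
Binding domain of *herself₄*: the embedded TP, whose subject is [Odette₂'s agent]₃.
*Bianca₁* c-commands the anaphor but is outside its binding domain → cannot satisfy Principle A.
*Odette₂* does not c-command the anaphor → cannot bind it.
*[Odette₂'s agent]₃* c-commands the anaphor within its binding domain → licit binder.

{3}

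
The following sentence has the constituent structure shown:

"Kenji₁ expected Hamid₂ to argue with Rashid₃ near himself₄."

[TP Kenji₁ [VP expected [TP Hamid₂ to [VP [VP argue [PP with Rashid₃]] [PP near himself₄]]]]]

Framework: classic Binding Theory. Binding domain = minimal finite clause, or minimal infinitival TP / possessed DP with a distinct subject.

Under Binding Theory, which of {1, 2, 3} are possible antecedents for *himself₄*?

*himself* is an anaphor, so Principle A applies: it must be bound in its binding domain.
Binding domain of *himself₄*: the embedded TP, whose subject is Hamid₂.
*Kenji₁* c-commands the anaphor but is outside its binding domain → cannot satisfy Principle A.
*Hamid₂* c-commands the anaphor within its binding domain → licit binder.
*Rashid₃* does not c-command the anaphor → cannot bind it.

{2}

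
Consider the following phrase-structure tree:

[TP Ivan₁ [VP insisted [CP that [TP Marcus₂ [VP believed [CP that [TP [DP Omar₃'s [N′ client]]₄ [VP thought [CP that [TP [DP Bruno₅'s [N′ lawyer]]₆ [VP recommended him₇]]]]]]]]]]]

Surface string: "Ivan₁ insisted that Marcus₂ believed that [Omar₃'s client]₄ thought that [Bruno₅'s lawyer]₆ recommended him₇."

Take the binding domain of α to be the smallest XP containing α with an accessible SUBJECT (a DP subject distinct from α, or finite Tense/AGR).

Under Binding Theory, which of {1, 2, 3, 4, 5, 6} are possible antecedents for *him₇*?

*him* is a pronoun, so Principle B applies: it must be free in its binding domain.
Binding domain of *him₇*: the embedded TP, whose subject is [Bruno₅'s lawyer]₆.
*Ivan₁* c-commands the pronoun but from outside its binding domain, and is not c-commanded by it → coindexation permitted.
*Marcus₂* c-commands the pronoun but from outside its binding domain, and is not c-commanded by it → coindexation permitted.
*Omar₃* and the pronoun do not c-command one another → neither Principle B nor Principle C is at stake; coindexation permitted.
*[Omar₃'s client]₄* c-commands the pronoun but from outside its binding domain, and is not c-commanded by it → coindexation permitted.
*Bruno₅* and the pronoun do not c-command one another → neither Principle B nor Principle C is at stake; coindexation permitted.
*[Bruno₅'s lawyer]₆* c-commands the pronoun within its binding domain → coindexation would violate Principle B.

{1, 2, 3, 4, 5}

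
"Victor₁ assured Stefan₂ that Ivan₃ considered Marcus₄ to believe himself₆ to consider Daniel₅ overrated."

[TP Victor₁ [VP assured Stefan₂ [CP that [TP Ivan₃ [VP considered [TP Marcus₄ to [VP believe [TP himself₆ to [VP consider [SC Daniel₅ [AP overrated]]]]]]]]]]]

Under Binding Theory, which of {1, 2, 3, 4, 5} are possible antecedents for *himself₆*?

{4}

*himself* is an anaphor, so Principle A applies: it must be bound in its binding domain.
Binding domain of *himself₆*: the embedded TP, whose subject is Marcus₄.
*Victor₁* c-commands the anaphor but is outside its binding domain → cannot satisfy Principle A.
*Stefan₂* c-commands the anaphor but is outside its binding domain → cannot satisfy Principle A.
*Ivan₃* c-commands the anaphor but is outside its binding domain → cannot satisfy Principle A.
*Marcus₄* c-commands the anaphor within its binding domain → licit binder.
*Daniel₅* does not c-command the anaphor → cannot bind it.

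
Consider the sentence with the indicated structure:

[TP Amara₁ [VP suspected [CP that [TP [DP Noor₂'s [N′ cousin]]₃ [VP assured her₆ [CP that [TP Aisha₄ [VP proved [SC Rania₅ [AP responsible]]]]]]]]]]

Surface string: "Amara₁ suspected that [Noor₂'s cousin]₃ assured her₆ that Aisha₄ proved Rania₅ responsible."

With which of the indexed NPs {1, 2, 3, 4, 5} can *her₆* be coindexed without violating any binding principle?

{1, 2}

*her* is a pronoun, so Principle B applies: it must be free in its binding domain.
Binding domain of *her₆*: the embedded TP, whose subject is [Noor₂'s cousin]₃.
*Amara₁* c-commands the pronoun but from outside its binding domain, and is not c-commanded by it → coindexation permitted.
*Noor₂* and the pronoun do not c-command one another → neither Principle B nor Principle C is at stake; coindexation permitted.
*[Noor₂'s cousin]₃* c-commands the pronoun within its binding domain → coindexation would violate Principle B.
*Aisha₄*: the pronoun c-commands this R-expression → coindexation would violate Principle C on *Aisha₄*.
*Rania₅*: the pronoun c-commands this R-expression → coindexation would violate Principle C on *Rania₅*.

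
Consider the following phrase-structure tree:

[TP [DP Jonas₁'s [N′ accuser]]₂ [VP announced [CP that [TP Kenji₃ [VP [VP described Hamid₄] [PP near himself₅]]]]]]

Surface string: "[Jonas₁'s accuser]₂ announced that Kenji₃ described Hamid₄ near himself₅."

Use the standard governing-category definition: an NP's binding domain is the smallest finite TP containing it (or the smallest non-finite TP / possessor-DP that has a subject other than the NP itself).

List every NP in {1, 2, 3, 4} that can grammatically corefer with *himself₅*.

{3}

*himself* is an anaphor, so Principle A applies: it must be bound in its binding domain.
Binding domain of *himself₅*: the embedded TP, whose subject is Kenji₃.
*Jonas₁* does not c-command the anaphor → cannot bind it.
*[Jonas₁'s accuser]₂* c-commands the anaphor but is outside its binding domain → cannot satisfy Principle A.
*Kenji₃* c-commands the anaphor within its binding domain → licit binder.
*Hamid₄* does not c-command the anaphor → cannot bind it.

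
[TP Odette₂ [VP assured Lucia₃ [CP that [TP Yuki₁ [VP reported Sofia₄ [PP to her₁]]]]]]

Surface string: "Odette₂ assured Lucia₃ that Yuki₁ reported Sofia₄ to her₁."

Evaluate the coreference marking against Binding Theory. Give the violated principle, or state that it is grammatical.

The two coindexed NPs are *Yuki₁* and *her₁*.
*her₁* is a pronoun. Its binding domain is the embedded TP, whose subject is Yuki₁.
*Yuki₁* c-commands it within that domain and carries the same index.
The pronoun is locally bound → Principle B violation.

Principle B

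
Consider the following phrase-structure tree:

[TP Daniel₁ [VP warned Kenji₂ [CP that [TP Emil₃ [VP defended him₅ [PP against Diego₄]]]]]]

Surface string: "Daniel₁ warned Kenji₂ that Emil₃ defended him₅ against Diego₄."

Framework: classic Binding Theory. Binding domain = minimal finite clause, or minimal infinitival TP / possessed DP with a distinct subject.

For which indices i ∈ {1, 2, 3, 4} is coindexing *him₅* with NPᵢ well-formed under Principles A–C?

{1, 2}

*him* is a pronoun, so Principle B applies: it must be free in its binding domain.
Binding domain of *him₅*: the embedded TP, whose subject is Emil₃.
*Daniel₁* c-commands the pronoun but from outside its binding domain, and is not c-commanded by it → coindexation permitted.
*Kenji₂* c-commands the pronoun but from outside its binding domain, and is not c-commanded by it → coindexation permitted.
*Emil₃* c-commands the pronoun within its binding domain → coindexation would violate Principle B.
*Diego₄*: the pronoun c-commands this R-expression → coindexation would violate Principle C on *Diego₄*.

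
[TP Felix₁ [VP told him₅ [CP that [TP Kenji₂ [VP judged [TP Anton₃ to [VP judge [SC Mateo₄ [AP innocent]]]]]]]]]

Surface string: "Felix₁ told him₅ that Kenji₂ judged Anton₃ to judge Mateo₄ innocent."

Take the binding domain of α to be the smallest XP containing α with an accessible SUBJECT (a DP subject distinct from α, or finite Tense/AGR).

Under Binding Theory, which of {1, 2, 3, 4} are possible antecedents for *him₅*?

none

*him* is a pronoun, so Principle B applies: it must be free in its binding domain.
Binding domain of *him₅*: the matrix TP, whose subject is Felix₁.
*Felix₁* c-commands the pronoun within its binding domain → coindexation would violate Principle B.
*Kenji₂*: the pronoun c-commands this R-expression → coindexation would violate Principle C on *Kenji₂*.
*Anton₃*: the pronoun c-commands this R-expression → coindexation would violate Principle C on *Anton₃*.
*Mateo₄*: the pronoun c-commands this R-expression → coindexation would violate Principle C on *Mateo₄*.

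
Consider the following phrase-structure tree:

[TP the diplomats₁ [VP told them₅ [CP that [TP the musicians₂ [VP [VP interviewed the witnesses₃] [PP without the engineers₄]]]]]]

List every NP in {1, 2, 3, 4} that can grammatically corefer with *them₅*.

*them* is a pronoun, so Principle B applies: it must be free in its binding domain.
Binding domain of *them₅*: the matrix TP, whose subject is the diplomats₁.
*the diplomats₁* c-commands the pronoun within its binding domain → coindexation would violate Principle B.
*the musicians₂*: the pronoun c-commands this R-expression → coindexation would violate Principle C on *the musicians₂*.
*the witnesses₃*: the pronoun c-commands this R-expression → coindexation would violate Principle C on *the witnesses₃*.
*the engineers₄*: the pronoun c-commands this R-expression → coindexation would violate Principle C on *the engineers₄*.

none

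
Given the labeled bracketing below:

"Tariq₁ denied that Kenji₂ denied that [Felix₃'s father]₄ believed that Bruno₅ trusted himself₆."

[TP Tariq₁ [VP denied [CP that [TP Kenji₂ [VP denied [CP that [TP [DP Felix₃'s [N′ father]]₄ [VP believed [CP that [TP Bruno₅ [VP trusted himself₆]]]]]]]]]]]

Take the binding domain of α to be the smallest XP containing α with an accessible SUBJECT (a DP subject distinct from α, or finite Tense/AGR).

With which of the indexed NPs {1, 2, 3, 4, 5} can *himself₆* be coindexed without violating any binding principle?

*himself* is an anaphor, so Principle A applies: it must be bound in its binding domain.
Binding domain of *himself₆*: the embedded TP, whose subject is Bruno₅.
*Tariq₁* c-commands the anaphor but is outside its binding domain → cannot satisfy Principle A.
*Kenji₂* c-commands the anaphor but is outside its binding domain → cannot satisfy Principle A.
*Felix₃* does not c-command the anaphor → cannot bind it.
*[Felix₃'s father]₄* c-commands the anaphor but is outside its binding domain → cannot satisfy Principle A.
*Bruno₅* c-commands the anaphor within its binding domain → licit binder.

{5}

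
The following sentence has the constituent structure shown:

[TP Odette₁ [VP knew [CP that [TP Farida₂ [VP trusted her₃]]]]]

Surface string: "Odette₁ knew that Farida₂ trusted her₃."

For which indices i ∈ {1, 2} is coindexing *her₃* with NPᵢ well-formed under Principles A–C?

{1}

*her* is a pronoun, so Principle B applies: it must be free in its binding domain.
Binding domain of *her₃*: the embedded TP, whose subject is Farida₂.
*Odette₁* c-commands the pronoun but from outside its binding domain, and is not c-commanded by it → coindexation permitted.
*Farida₂* c-commands the pronoun within its binding domain → coindexation would violate Principle B.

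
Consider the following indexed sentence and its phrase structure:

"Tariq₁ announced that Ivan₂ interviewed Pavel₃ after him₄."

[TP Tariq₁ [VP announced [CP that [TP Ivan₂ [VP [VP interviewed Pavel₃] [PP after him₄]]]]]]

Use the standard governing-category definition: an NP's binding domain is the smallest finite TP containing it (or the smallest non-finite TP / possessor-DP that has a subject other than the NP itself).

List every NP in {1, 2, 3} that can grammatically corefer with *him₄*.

*him* is a pronoun, so Principle B applies: it must be free in its binding domain.
Binding domain of *him₄*: the embedded TP, whose subject is Ivan₂.
*Tariq₁* c-commands the pronoun but from outside its binding domain, and is not c-commanded by it → coindexation permitted.
*Ivan₂* c-commands the pronoun within its binding domain → coindexation would violate Principle B.
*Pavel₃* and the pronoun do not c-command one another → neither Principle B nor Principle C is at stake; coindexation permitted.

{1, 3}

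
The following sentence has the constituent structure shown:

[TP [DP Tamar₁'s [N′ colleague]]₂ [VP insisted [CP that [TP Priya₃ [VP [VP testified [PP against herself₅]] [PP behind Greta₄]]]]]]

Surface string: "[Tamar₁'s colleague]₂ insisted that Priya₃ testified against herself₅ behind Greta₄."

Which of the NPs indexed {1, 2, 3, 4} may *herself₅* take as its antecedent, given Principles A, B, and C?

{3}

*herself* is an anaphor, so Principle A applies: it must be bound in its binding domain.
Binding domain of *herself₅*: the embedded TP, whose subject is Priya₃.
*Tamar₁* does not c-command the anaphor → cannot bind it.
*[Tamar₁'s colleague]₂* c-commands the anaphor but is outside its binding domain → cannot satisfy Principle A.
*Priya₃* c-commands the anaphor within its binding domain → licit binder.
*Greta₄* does not c-command the anaphor → cannot bind it.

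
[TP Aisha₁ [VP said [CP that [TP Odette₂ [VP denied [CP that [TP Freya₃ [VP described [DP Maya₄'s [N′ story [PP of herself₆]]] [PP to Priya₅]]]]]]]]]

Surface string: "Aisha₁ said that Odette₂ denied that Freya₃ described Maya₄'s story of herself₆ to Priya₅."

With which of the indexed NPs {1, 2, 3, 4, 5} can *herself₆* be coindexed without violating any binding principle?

*herself* is an anaphor, so Principle A applies: it must be bound in its binding domain.
Binding domain of *herself₆*: the possessed DP, whose subject is Maya₄.
*Aisha₁* c-commands the anaphor but is outside its binding domain → cannot satisfy Principle A.
*Odette₂* c-commands the anaphor but is outside its binding domain → cannot satisfy Principle A.
*Freya₃* c-commands the anaphor but is outside its binding domain → cannot satisfy Principle A.
*Maya₄* c-commands the anaphor within its binding domain → licit binder.
*Priya₅* does not c-command the anaphor → cannot bind it.

{4}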